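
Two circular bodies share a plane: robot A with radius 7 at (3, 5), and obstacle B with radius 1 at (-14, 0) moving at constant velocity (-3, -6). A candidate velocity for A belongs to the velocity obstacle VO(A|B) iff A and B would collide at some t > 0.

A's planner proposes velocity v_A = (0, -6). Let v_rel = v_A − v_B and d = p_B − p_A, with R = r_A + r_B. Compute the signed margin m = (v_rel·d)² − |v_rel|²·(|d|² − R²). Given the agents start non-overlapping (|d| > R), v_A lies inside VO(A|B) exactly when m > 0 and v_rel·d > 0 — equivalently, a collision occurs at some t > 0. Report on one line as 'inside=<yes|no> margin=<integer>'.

d = (-17, -5),  |d|² = 314;  R = 7+1 = 8,  c = 314−8² = 250
v_rel = (3, 0),  |v_rel|² = 9;  v_rel·d = (3)·(-17) + (0)·(-5) = -51
9·t² + 102·t + 250 = 0  ⇒  m = (-51)² − 9·250 = 351
m = 351 > 0,  v_rel·d = -51 < 0  ⇒  outside

inside=no margin=351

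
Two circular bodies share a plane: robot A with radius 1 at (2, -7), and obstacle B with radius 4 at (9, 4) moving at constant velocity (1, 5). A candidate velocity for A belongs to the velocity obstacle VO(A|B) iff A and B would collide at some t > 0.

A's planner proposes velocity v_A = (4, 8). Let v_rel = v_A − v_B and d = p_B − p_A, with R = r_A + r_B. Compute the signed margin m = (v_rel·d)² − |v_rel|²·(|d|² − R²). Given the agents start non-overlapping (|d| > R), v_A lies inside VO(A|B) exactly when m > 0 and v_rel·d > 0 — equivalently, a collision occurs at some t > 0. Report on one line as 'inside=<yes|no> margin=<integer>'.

d = (7, 11),  |d|² = 170;  R = 1+4 = 5,  c = 170−5² = 145
v_rel = (3, 3),  |v_rel|² = 18;  v_rel·d = (3)·(7) + (3)·(11) = 54
18·t² − 108·t + 145 = 0  ⇒  m = 54² − 18·145 = 306
m = 306 > 0,  v_rel·d = 54 > 0  ⇒  inside

inside=yes margin=306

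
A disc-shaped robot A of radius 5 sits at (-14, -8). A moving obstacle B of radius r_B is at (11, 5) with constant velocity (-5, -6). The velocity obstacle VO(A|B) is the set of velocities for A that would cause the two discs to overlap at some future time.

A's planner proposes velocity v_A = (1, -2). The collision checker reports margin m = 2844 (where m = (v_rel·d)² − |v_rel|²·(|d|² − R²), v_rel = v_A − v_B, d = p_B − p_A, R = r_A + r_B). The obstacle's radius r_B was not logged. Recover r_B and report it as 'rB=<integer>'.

m = 2844
d = (25, 13);  v_rel = (6, 4),  |v_rel|² = 52
v_rel×d = (6)·(13) − (4)·(25) = -22
since m = R²·52 − (-22)²:  R² = (484 + 2844) / 52 = 64
R = √64 = 8  ⇒  r_B = 8 − 5 = 3

rB=3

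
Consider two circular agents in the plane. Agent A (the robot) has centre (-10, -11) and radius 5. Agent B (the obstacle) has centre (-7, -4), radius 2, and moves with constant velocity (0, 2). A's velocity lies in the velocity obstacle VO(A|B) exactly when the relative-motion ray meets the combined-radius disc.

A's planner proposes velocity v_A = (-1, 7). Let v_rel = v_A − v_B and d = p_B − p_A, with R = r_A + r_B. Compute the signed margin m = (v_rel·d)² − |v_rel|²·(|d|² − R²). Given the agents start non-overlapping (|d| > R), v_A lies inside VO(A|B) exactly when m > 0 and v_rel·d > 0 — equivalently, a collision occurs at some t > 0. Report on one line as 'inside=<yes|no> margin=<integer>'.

d = (3, 7),  |d|² = 58;  R = 5+2 = 7,  c = 58−7² = 9
v_rel = (-1, 5),  |v_rel|² = 26;  v_rel·d = (-1)·(3) + (5)·(7) = 32
26·t² − 64·t + 9 = 0  ⇒  m = 32² − 26·9 = 790
m = 790 > 0,  v_rel·d = 32 > 0  ⇒  inside

inside=yes margin=790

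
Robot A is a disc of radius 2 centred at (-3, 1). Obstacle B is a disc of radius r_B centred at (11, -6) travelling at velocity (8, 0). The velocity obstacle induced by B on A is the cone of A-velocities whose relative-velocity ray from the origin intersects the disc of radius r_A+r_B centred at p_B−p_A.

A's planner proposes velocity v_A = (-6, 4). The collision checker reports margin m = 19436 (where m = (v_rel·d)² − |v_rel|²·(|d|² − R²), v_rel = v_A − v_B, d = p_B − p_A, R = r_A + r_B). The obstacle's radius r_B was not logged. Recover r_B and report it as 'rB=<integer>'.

m = 19436
d = (14, -7);  v_rel = (-14, 4),  |v_rel|² = 212
v_rel×d = (-14)·(-7) − (4)·(14) = 42
since m = R²·212 − 42²:  R² = (1764 + 19436) / 212 = 100
R = √100 = 10  ⇒  r_B = 10 − 2 = 8

rB=8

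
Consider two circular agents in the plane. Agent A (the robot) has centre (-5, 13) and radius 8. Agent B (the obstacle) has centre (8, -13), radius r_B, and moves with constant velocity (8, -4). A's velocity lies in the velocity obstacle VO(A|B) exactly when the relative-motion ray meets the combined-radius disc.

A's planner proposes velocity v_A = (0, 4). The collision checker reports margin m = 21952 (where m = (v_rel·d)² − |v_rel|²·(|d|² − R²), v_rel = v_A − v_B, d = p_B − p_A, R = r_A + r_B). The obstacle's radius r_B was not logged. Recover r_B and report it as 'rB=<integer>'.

m = 21952
d = (13, -26);  v_rel = (-8, 8),  |v_rel|² = 128
v_rel×d = (-8)·(-26) − (8)·(13) = 104
since m = R²·128 − 104²:  R² = (10816 + 21952) / 128 = 256
R = √256 = 16  ⇒  r_B = 16 − 8 = 8

rB=8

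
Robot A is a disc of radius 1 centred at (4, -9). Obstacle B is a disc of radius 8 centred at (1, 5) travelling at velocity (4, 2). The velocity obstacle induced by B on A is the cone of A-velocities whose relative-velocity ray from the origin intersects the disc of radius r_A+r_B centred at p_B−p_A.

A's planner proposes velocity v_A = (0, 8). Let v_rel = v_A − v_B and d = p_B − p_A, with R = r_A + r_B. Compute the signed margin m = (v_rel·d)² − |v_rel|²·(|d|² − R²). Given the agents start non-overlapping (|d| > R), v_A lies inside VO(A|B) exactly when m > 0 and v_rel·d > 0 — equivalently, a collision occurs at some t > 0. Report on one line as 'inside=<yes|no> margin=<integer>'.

d = (-3, 14),  |d|² = 205;  R = 1+8 = 9,  c = 205−9² = 124
v_rel = (-4, 6),  |v_rel|² = 52;  v_rel·d = (-4)·(-3) + (6)·(14) = 96
52·t² − 192·t + 124 = 0  ⇒  m = 96² − 52·124 = 2768
m = 2768 > 0,  v_rel·d = 96 > 0  ⇒  inside

inside=yes margin=2768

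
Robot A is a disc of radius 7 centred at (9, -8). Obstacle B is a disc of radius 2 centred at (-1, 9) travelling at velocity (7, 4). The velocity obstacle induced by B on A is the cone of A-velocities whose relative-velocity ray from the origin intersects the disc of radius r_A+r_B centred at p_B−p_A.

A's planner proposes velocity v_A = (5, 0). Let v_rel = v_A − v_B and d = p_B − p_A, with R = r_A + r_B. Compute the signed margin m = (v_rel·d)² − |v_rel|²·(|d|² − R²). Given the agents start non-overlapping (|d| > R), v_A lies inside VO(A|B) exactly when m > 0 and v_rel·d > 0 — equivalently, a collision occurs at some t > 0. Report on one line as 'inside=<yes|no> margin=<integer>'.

d = (-10, 17),  |d|² = 389;  R = 7+2 = 9,  c = 389−9² = 308
v_rel = (-2, -4),  |v_rel|² = 20;  v_rel·d = (-2)·(-10) + (-4)·(17) = -48
20·t² + 96·t + 308 = 0  ⇒  m = (-48)² − 20·308 = -3856
m = -3856 < 0,  v_rel·d = -48 < 0  ⇒  outside

inside=no margin=-3856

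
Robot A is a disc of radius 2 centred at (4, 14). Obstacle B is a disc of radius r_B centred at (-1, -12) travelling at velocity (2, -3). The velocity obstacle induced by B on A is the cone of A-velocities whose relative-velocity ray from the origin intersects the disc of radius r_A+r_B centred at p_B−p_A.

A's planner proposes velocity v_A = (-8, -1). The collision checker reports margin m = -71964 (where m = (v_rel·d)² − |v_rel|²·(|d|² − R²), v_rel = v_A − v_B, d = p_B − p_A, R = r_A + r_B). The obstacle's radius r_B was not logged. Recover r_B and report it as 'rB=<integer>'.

m = -71964
d = (-5, -26);  v_rel = (-10, 2),  |v_rel|² = 104
v_rel×d = (-10)·(-26) − (2)·(-5) = 270
since m = R²·104 − 270²:  R² = (72900 + -71964) / 104 = 9
R = √9 = 3  ⇒  r_B = 3 − 2 = 1

rB=1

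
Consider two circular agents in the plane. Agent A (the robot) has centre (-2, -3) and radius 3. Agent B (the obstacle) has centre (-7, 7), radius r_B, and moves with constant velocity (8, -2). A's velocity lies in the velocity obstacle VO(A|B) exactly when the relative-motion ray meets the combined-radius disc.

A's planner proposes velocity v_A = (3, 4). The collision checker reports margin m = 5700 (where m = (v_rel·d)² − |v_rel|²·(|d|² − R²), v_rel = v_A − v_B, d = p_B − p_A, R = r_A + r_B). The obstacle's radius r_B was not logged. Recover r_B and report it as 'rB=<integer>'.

m = 5700
d = (-5, 10);  v_rel = (-5, 6),  |v_rel|² = 61
v_rel×d = (-5)·(10) − (6)·(-5) = -20
since m = R²·61 − (-20)²:  R² = (400 + 5700) / 61 = 100
R = √100 = 10  ⇒  r_B = 10 − 3 = 7

rB=7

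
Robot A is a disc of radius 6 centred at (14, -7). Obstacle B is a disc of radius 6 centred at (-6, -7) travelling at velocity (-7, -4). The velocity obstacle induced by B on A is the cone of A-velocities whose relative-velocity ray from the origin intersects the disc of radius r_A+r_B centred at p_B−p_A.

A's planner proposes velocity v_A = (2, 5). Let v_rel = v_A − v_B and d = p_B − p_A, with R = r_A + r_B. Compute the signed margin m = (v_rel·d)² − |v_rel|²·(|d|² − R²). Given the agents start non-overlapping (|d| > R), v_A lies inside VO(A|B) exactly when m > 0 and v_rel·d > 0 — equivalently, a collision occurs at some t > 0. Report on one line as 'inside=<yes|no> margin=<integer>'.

d = (-20, 0),  |d|² = 400;  R = 6+6 = 12,  c = 400−12² = 256
v_rel = (9, 9),  |v_rel|² = 162;  v_rel·d = (9)·(-20) + (9)·(0) = -180
162·t² + 360·t + 256 = 0  ⇒  m = (-180)² − 162·256 = -9072
m = -9072 < 0,  v_rel·d = -180 < 0  ⇒  outside

inside=no margin=-9072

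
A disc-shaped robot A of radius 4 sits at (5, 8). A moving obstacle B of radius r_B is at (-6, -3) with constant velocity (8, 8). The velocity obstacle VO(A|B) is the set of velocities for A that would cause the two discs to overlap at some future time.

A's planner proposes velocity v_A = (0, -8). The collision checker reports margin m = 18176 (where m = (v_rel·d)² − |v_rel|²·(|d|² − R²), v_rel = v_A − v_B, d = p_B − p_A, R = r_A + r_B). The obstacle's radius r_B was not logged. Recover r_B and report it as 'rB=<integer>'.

m = 18176
d = (-11, -11);  v_rel = (-8, -16),  |v_rel|² = 320
v_rel×d = (-8)·(-11) − (-16)·(-11) = -88
since m = R²·320 − (-88)²:  R² = (7744 + 18176) / 320 = 81
R = √81 = 9  ⇒  r_B = 9 − 4 = 5

rB=5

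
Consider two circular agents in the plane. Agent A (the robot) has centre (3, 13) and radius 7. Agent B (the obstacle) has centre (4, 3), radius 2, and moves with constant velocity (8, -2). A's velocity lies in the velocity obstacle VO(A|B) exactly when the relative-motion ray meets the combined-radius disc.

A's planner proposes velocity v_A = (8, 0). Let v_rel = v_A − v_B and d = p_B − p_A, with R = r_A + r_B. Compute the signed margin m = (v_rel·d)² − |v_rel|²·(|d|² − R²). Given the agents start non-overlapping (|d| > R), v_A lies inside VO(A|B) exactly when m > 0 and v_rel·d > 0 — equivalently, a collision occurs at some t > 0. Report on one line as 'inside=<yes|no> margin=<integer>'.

d = (1, -10),  |d|² = 101;  R = 7+2 = 9,  c = 101−9² = 20
v_rel = (0, 2),  |v_rel|² = 4;  v_rel·d = (0)·(1) + (2)·(-10) = -20
4·t² + 40·t + 20 = 0  ⇒  m = (-20)² − 4·20 = 320
m = 320 > 0,  v_rel·d = -20 < 0  ⇒  outside

inside=no margin=320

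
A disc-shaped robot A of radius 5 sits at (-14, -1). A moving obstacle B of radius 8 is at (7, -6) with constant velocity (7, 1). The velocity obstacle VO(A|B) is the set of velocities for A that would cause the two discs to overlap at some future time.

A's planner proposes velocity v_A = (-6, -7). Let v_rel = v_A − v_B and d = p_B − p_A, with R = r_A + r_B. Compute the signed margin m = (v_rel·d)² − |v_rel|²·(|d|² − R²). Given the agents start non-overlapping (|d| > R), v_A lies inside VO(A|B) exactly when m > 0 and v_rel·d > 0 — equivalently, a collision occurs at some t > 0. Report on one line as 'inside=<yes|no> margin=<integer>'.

d = (21, -5),  |d|² = 466;  R = 5+8 = 13,  c = 466−13² = 297
v_rel = (-13, -8),  |v_rel|² = 233;  v_rel·d = (-13)·(21) + (-8)·(-5) = -233
233·t² + 466·t + 297 = 0  ⇒  m = (-233)² − 233·297 = -14912
m = -14912 < 0,  v_rel·d = -233 < 0  ⇒  outside

inside=no margin=-14912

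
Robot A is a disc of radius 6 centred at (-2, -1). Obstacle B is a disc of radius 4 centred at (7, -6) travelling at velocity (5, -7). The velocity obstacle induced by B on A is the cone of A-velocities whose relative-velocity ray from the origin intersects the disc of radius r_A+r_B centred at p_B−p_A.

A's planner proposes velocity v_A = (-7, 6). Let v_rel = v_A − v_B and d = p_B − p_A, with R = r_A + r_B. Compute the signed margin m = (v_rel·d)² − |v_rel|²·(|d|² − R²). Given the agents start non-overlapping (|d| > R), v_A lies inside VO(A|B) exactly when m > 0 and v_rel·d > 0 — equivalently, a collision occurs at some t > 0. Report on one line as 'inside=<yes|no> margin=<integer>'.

d = (9, -5),  |d|² = 106;  R = 6+4 = 10,  c = 106−10² = 6
v_rel = (-12, 13),  |v_rel|² = 313;  v_rel·d = (-12)·(9) + (13)·(-5) = -173
313·t² + 346·t + 6 = 0  ⇒  m = (-173)² − 313·6 = 28051
m = 28051 > 0,  v_rel·d = -173 < 0  ⇒  outside

inside=no margin=28051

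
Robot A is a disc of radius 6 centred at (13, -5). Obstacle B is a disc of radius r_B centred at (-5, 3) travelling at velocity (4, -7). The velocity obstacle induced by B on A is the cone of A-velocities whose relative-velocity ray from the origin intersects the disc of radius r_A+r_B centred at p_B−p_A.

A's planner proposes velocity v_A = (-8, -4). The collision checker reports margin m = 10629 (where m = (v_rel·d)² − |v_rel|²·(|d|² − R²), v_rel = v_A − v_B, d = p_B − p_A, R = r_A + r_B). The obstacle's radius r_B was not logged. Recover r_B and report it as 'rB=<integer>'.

m = 10629
d = (-18, 8);  v_rel = (-12, 3),  |v_rel|² = 153
v_rel×d = (-12)·(8) − (3)·(-18) = -42
since m = R²·153 − (-42)²:  R² = (1764 + 10629) / 153 = 81
R = √81 = 9  ⇒  r_B = 9 − 6 = 3

rB=3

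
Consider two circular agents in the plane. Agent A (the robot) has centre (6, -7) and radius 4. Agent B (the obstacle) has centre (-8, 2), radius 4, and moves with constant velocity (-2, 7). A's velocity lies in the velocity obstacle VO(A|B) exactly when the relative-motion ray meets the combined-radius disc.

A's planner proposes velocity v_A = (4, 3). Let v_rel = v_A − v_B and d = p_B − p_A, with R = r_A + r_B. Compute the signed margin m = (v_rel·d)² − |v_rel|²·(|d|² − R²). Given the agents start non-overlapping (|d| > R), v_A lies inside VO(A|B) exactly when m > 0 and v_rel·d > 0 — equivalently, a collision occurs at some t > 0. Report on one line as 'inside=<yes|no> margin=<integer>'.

d = (-14, 9),  |d|² = 277;  R = 4+4 = 8,  c = 277−8² = 213
v_rel = (6, -4),  |v_rel|² = 52;  v_rel·d = (6)·(-14) + (-4)·(9) = -120
52·t² + 240·t + 213 = 0  ⇒  m = (-120)² − 52·213 = 3324
m = 3324 > 0,  v_rel·d = -120 < 0  ⇒  outside

inside=no margin=3324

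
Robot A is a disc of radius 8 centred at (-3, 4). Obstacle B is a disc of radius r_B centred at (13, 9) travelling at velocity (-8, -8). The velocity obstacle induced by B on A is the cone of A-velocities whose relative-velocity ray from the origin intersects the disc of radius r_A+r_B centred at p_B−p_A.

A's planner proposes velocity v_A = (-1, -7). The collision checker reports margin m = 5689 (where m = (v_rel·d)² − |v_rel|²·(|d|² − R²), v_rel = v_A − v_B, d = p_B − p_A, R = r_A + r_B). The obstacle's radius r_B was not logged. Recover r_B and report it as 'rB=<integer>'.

m = 5689
d = (16, 5);  v_rel = (7, 1),  |v_rel|² = 50
v_rel×d = (7)·(5) − (1)·(16) = 19
since m = R²·50 − 19²:  R² = (361 + 5689) / 50 = 121
R = √121 = 11  ⇒  r_B = 11 − 8 = 3

rB=3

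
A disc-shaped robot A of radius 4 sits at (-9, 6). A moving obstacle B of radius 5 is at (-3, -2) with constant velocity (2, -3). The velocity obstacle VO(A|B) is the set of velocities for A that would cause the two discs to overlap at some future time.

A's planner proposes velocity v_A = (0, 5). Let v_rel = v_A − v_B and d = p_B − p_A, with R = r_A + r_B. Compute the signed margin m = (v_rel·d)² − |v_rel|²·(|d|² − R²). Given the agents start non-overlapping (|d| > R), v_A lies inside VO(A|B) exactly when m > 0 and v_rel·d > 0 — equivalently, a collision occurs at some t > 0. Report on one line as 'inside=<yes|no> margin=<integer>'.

d = (6, -8),  |d|² = 100;  R = 4+5 = 9,  c = 100−9² = 19
v_rel = (-2, 8),  |v_rel|² = 68;  v_rel·d = (-2)·(6) + (8)·(-8) = -76
68·t² + 152·t + 19 = 0  ⇒  m = (-76)² − 68·19 = 4484
m = 4484 > 0,  v_rel·d = -76 < 0  ⇒  outside

inside=no margin=4484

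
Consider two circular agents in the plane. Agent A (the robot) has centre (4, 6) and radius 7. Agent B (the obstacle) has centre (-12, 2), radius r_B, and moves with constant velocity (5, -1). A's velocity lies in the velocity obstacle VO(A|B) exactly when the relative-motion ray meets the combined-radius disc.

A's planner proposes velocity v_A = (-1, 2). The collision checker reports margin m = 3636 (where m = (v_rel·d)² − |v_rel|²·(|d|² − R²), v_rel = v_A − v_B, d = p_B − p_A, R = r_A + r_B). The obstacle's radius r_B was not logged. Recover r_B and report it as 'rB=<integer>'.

m = 3636
d = (-16, -4);  v_rel = (-6, 3),  |v_rel|² = 45
v_rel×d = (-6)·(-4) − (3)·(-16) = 72
since m = R²·45 − 72²:  R² = (5184 + 3636) / 45 = 196
R = √196 = 14  ⇒  r_B = 14 − 7 = 7

rB=7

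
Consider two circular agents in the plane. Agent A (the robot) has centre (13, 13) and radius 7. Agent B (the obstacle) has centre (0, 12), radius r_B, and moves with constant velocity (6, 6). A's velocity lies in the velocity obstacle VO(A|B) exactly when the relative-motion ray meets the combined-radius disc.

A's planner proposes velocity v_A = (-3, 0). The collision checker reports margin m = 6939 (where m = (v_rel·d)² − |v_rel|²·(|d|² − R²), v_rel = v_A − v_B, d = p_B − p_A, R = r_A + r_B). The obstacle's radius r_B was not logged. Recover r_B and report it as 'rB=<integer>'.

m = 6939
d = (-13, -1);  v_rel = (-9, -6),  |v_rel|² = 117
v_rel×d = (-9)·(-1) − (-6)·(-13) = -69
since m = R²·117 − (-69)²:  R² = (4761 + 6939) / 117 = 100
R = √100 = 10  ⇒  r_B = 10 − 7 = 3

rB=3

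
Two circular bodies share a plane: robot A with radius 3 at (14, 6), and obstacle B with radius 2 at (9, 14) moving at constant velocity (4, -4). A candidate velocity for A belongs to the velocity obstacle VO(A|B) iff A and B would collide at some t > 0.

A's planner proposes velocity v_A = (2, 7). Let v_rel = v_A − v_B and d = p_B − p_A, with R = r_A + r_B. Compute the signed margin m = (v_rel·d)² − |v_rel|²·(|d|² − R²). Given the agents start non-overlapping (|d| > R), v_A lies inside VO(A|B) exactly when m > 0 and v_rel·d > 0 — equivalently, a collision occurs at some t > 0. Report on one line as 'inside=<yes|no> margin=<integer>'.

d = (-5, 8),  |d|² = 89;  R = 3+2 = 5,  c = 89−5² = 64
v_rel = (-2, 11),  |v_rel|² = 125;  v_rel·d = (-2)·(-5) + (11)·(8) = 98
125·t² − 196·t + 64 = 0  ⇒  m = 98² − 125·64 = 1604
m = 1604 > 0,  v_rel·d = 98 > 0  ⇒  inside

inside=yes margin=1604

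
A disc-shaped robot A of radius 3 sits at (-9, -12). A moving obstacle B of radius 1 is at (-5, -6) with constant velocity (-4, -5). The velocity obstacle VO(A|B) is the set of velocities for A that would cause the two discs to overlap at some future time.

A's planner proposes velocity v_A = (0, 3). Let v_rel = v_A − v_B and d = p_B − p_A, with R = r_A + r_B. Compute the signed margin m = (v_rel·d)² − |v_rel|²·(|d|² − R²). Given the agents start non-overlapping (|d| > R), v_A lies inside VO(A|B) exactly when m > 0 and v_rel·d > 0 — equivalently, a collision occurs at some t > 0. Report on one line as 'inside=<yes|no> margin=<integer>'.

d = (4, 6),  |d|² = 52;  R = 3+1 = 4,  c = 52−4² = 36
v_rel = (4, 8),  |v_rel|² = 80;  v_rel·d = (4)·(4) + (8)·(6) = 64
80·t² − 128·t + 36 = 0  ⇒  m = 64² − 80·36 = 1216
m = 1216 > 0,  v_rel·d = 64 > 0  ⇒  inside

inside=yes margin=1216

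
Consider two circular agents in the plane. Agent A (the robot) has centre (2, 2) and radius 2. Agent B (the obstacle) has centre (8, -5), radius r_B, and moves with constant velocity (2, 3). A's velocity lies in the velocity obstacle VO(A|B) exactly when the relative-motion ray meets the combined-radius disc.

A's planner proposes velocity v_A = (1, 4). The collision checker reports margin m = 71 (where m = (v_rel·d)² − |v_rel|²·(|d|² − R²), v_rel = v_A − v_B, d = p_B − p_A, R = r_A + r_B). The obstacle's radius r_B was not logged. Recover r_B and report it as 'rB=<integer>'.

m = 71
d = (6, -7);  v_rel = (-1, 1),  |v_rel|² = 2
v_rel×d = (-1)·(-7) − (1)·(6) = 1
since m = R²·2 − 1²:  R² = (1 + 71) / 2 = 36
R = √36 = 6  ⇒  r_B = 6 − 2 = 4

rB=4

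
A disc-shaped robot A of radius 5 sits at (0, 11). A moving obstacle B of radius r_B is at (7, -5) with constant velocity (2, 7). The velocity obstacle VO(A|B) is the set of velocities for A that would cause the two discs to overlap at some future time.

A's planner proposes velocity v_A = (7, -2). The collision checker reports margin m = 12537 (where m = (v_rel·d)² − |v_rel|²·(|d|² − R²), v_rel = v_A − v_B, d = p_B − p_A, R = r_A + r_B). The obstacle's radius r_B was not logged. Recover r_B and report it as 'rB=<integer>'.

m = 12537
d = (7, -16);  v_rel = (5, -9),  |v_rel|² = 106
v_rel×d = (5)·(-16) − (-9)·(7) = -17
since m = R²·106 − (-17)²:  R² = (289 + 12537) / 106 = 121
R = √121 = 11  ⇒  r_B = 11 − 5 = 6

rB=6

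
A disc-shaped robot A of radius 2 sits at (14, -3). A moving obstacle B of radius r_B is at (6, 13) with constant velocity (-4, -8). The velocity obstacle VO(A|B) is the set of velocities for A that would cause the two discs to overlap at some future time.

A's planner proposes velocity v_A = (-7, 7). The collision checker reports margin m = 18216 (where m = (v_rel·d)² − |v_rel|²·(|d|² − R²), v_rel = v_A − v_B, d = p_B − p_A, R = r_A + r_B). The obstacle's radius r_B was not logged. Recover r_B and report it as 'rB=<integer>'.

m = 18216
d = (-8, 16);  v_rel = (-3, 15),  |v_rel|² = 234
v_rel×d = (-3)·(16) − (15)·(-8) = 72
since m = R²·234 − 72²:  R² = (5184 + 18216) / 234 = 100
R = √100 = 10  ⇒  r_B = 10 − 2 = 8

rB=8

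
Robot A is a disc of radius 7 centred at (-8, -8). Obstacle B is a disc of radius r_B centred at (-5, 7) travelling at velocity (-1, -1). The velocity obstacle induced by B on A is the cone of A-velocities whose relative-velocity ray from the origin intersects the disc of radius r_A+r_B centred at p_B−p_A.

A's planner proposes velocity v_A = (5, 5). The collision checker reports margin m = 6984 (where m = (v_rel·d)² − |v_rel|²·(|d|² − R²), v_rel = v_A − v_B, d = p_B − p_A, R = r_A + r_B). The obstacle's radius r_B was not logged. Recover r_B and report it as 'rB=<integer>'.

m = 6984
d = (3, 15);  v_rel = (6, 6),  |v_rel|² = 72
v_rel×d = (6)·(15) − (6)·(3) = 72
since m = R²·72 − 72²:  R² = (5184 + 6984) / 72 = 169
R = √169 = 13  ⇒  r_B = 13 − 7 = 6

rB=6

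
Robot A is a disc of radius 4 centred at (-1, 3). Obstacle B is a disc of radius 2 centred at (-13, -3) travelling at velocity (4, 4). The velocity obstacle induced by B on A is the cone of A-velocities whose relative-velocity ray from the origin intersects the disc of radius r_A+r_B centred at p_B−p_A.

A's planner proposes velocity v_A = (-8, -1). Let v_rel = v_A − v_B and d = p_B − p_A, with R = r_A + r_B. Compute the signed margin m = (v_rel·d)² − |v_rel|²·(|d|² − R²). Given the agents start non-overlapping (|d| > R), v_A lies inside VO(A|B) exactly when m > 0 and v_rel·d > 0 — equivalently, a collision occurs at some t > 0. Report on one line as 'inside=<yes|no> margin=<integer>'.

d = (-12, -6),  |d|² = 180;  R = 4+2 = 6,  c = 180−6² = 144
v_rel = (-12, -5),  |v_rel|² = 169;  v_rel·d = (-12)·(-12) + (-5)·(-6) = 174
169·t² − 348·t + 144 = 0  ⇒  m = 174² − 169·144 = 5940
m = 5940 > 0,  v_rel·d = 174 > 0  ⇒  inside

inside=yes margin=5940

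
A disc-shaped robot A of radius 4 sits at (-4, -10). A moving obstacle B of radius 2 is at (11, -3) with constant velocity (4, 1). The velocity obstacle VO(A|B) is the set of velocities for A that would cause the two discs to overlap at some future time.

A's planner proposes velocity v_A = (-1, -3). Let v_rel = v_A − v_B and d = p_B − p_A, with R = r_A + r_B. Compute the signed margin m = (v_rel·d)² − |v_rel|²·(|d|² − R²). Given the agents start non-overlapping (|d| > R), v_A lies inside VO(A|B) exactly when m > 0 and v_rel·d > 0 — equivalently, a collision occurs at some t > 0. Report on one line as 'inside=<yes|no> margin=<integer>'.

d = (15, 7),  |d|² = 274;  R = 4+2 = 6,  c = 274−6² = 238
v_rel = (-5, -4),  |v_rel|² = 41;  v_rel·d = (-5)·(15) + (-4)·(7) = -103
41·t² + 206·t + 238 = 0  ⇒  m = (-103)² − 41·238 = 851
m = 851 > 0,  v_rel·d = -103 < 0  ⇒  outside

inside=no margin=851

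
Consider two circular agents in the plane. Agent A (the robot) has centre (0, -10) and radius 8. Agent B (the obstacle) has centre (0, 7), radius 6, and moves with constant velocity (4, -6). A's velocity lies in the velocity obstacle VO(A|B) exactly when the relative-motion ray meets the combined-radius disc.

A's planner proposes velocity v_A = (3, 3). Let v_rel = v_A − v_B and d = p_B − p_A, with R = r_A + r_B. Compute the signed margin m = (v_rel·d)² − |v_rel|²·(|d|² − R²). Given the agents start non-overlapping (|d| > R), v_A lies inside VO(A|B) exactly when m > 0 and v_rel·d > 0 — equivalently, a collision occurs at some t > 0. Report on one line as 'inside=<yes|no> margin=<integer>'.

d = (0, 17),  |d|² = 289;  R = 8+6 = 14,  c = 289−14² = 93
v_rel = (-1, 9),  |v_rel|² = 82;  v_rel·d = (-1)·(0) + (9)·(17) = 153
82·t² − 306·t + 93 = 0  ⇒  m = 153² − 82·93 = 15783
m = 15783 > 0,  v_rel·d = 153 > 0  ⇒  inside

inside=yes margin=15783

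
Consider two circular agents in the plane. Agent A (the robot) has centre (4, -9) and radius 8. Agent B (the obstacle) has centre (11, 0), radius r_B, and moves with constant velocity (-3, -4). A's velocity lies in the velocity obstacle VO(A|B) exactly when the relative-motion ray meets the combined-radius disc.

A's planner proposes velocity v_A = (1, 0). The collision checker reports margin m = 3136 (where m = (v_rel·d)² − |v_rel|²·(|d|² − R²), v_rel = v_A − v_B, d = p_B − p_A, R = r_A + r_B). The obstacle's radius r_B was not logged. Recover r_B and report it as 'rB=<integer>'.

m = 3136
d = (7, 9);  v_rel = (4, 4),  |v_rel|² = 32
v_rel×d = (4)·(9) − (4)·(7) = 8
since m = R²·32 − 8²:  R² = (64 + 3136) / 32 = 100
R = √100 = 10  ⇒  r_B = 10 − 8 = 2

rB=2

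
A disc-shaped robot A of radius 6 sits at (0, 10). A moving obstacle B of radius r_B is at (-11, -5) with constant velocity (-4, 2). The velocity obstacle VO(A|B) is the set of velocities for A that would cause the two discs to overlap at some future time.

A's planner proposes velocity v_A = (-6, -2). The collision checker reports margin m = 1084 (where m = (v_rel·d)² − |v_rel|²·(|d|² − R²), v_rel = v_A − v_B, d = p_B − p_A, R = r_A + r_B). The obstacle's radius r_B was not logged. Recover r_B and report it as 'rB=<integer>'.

m = 1084
d = (-11, -15);  v_rel = (-2, -4),  |v_rel|² = 20
v_rel×d = (-2)·(-15) − (-4)·(-11) = -14
since m = R²·20 − (-14)²:  R² = (196 + 1084) / 20 = 64
R = √64 = 8  ⇒  r_B = 8 − 6 = 2

rB=2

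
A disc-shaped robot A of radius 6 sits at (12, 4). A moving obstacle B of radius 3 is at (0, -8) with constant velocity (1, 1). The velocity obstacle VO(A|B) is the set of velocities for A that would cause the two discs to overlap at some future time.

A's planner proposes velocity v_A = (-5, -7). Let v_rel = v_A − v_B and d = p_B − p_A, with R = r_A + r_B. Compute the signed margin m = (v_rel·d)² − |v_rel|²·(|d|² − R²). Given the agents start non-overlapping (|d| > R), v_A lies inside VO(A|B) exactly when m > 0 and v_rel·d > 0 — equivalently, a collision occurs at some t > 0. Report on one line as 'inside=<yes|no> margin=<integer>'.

d = (-12, -12),  |d|² = 288;  R = 6+3 = 9,  c = 288−9² = 207
v_rel = (-6, -8),  |v_rel|² = 100;  v_rel·d = (-6)·(-12) + (-8)·(-12) = 168
100·t² − 336·t + 207 = 0  ⇒  m = 168² − 100·207 = 7524
m = 7524 > 0,  v_rel·d = 168 > 0  ⇒  inside

inside=yes margin=7524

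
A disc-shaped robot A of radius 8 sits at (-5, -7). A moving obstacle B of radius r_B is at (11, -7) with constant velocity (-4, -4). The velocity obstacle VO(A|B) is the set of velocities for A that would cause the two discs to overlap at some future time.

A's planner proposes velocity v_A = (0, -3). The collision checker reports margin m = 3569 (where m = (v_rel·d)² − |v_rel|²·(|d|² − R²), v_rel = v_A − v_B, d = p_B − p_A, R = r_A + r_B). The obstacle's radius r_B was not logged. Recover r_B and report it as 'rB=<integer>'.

m = 3569
d = (16, 0);  v_rel = (4, 1),  |v_rel|² = 17
v_rel×d = (4)·(0) − (1)·(16) = -16
since m = R²·17 − (-16)²:  R² = (256 + 3569) / 17 = 225
R = √225 = 15  ⇒  r_B = 15 − 8 = 7

rB=7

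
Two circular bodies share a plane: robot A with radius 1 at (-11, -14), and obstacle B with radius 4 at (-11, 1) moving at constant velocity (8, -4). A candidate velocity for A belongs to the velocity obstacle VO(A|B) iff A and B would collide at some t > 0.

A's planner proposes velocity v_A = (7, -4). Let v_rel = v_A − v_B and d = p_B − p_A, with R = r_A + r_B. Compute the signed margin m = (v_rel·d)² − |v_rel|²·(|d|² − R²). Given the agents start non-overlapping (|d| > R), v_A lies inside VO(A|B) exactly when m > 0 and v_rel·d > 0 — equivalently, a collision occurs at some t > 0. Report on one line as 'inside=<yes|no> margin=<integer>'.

d = (0, 15),  |d|² = 225;  R = 1+4 = 5,  c = 225−5² = 200
v_rel = (-1, 0),  |v_rel|² = 1;  v_rel·d = (-1)·(0) + (0)·(15) = 0
1·t² − 0·t + 200 = 0  ⇒  m = 0² − 1·200 = -200
m = -200 < 0,  v_rel·d = 0 = 0  ⇒  outside

inside=no margin=-200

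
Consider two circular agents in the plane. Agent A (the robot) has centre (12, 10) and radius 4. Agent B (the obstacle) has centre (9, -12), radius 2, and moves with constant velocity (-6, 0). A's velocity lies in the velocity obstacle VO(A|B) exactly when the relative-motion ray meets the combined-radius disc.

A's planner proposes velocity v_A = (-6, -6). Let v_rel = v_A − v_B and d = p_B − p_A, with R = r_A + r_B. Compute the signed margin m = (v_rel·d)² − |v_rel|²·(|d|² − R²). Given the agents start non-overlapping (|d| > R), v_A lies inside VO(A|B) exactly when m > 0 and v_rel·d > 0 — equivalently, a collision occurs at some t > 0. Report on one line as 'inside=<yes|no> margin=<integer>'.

d = (-3, -22),  |d|² = 493;  R = 4+2 = 6,  c = 493−6² = 457
v_rel = (0, -6),  |v_rel|² = 36;  v_rel·d = (0)·(-3) + (-6)·(-22) = 132
36·t² − 264·t + 457 = 0  ⇒  m = 132² − 36·457 = 972
m = 972 > 0,  v_rel·d = 132 > 0  ⇒  inside

inside=yes margin=972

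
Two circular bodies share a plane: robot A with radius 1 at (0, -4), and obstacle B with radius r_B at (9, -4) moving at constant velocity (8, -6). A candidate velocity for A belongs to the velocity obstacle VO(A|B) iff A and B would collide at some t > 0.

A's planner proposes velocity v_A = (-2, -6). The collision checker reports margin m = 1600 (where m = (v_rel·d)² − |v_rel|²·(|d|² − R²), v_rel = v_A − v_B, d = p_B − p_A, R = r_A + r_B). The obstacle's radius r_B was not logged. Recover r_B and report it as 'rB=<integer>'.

m = 1600
d = (9, 0);  v_rel = (-10, 0),  |v_rel|² = 100
v_rel×d = (-10)·(0) − (0)·(9) = 0
since m = R²·100 − 0²:  R² = (0 + 1600) / 100 = 16
R = √16 = 4  ⇒  r_B = 4 − 1 = 3

rB=3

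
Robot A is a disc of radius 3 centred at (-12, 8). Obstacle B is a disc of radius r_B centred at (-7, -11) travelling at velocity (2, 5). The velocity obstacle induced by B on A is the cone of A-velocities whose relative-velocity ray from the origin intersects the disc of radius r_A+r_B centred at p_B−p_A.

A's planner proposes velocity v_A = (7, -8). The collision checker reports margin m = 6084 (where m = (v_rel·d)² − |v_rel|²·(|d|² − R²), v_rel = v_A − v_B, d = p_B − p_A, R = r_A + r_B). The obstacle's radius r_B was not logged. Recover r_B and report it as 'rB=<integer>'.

m = 6084
d = (5, -19);  v_rel = (5, -13),  |v_rel|² = 194
v_rel×d = (5)·(-19) − (-13)·(5) = -30
since m = R²·194 − (-30)²:  R² = (900 + 6084) / 194 = 36
R = √36 = 6  ⇒  r_B = 6 − 3 = 3

rB=3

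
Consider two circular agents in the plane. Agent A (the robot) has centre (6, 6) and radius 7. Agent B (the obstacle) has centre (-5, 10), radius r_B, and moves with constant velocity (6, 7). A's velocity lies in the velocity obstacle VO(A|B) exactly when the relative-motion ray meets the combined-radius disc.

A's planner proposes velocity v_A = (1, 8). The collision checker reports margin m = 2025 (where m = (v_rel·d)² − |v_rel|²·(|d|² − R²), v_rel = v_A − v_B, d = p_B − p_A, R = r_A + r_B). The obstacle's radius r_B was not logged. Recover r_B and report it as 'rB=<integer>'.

m = 2025
d = (-11, 4);  v_rel = (-5, 1),  |v_rel|² = 26
v_rel×d = (-5)·(4) − (1)·(-11) = -9
since m = R²·26 − (-9)²:  R² = (81 + 2025) / 26 = 81
R = √81 = 9  ⇒  r_B = 9 − 7 = 2

rB=2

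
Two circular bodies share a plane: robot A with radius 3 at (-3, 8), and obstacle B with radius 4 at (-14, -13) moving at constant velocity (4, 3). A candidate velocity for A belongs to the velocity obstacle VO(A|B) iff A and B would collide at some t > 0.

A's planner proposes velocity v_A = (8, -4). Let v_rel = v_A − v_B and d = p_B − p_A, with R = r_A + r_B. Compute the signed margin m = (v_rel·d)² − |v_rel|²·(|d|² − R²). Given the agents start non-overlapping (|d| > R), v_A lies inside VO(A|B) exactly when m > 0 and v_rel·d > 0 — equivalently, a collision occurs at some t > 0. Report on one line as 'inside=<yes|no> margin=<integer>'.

d = (-11, -21),  |d|² = 562;  R = 3+4 = 7,  c = 562−7² = 513
v_rel = (4, -7),  |v_rel|² = 65;  v_rel·d = (4)·(-11) + (-7)·(-21) = 103
65·t² − 206·t + 513 = 0  ⇒  m = 103² − 65·513 = -22736
m = -22736 < 0,  v_rel·d = 103 > 0  ⇒  outside

inside=no margin=-22736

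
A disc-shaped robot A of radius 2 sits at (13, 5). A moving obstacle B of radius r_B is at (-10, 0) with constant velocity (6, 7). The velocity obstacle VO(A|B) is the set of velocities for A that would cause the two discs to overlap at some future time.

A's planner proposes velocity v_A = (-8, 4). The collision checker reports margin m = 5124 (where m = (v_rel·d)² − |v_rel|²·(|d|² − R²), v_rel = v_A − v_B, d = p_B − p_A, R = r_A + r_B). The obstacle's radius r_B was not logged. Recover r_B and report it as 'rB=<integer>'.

m = 5124
d = (-23, -5);  v_rel = (-14, -3),  |v_rel|² = 205
v_rel×d = (-14)·(-5) − (-3)·(-23) = 1
since m = R²·205 − 1²:  R² = (1 + 5124) / 205 = 25
R = √25 = 5  ⇒  r_B = 5 − 2 = 3

rB=3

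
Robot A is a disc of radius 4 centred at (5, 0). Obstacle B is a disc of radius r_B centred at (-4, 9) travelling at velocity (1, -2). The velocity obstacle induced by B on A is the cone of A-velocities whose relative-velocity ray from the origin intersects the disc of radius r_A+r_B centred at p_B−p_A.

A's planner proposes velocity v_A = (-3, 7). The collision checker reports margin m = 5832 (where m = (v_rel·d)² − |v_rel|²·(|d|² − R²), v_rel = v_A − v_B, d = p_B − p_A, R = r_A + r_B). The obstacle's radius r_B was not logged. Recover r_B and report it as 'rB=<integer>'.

m = 5832
d = (-9, 9);  v_rel = (-4, 9),  |v_rel|² = 97
v_rel×d = (-4)·(9) − (9)·(-9) = 45
since m = R²·97 − 45²:  R² = (2025 + 5832) / 97 = 81
R = √81 = 9  ⇒  r_B = 9 − 4 = 5

rB=5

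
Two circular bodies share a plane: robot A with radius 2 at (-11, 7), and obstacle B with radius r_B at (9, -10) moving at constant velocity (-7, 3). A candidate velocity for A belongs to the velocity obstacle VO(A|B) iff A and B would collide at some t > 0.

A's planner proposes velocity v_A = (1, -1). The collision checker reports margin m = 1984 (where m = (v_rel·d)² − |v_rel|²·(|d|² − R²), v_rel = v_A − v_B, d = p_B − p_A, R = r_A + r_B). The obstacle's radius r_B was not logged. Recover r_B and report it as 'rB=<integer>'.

m = 1984
d = (20, -17);  v_rel = (8, -4),  |v_rel|² = 80
v_rel×d = (8)·(-17) − (-4)·(20) = -56
since m = R²·80 − (-56)²:  R² = (3136 + 1984) / 80 = 64
R = √64 = 8  ⇒  r_B = 8 − 2 = 6

rB=6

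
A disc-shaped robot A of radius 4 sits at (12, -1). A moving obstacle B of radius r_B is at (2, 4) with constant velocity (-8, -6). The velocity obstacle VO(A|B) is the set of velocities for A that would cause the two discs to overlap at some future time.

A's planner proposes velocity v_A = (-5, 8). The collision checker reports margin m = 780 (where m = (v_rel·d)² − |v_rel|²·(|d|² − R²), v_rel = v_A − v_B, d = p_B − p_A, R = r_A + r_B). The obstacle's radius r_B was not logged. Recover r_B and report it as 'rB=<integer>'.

m = 780
d = (-10, 5);  v_rel = (3, 14),  |v_rel|² = 205
v_rel×d = (3)·(5) − (14)·(-10) = 155
since m = R²·205 − 155²:  R² = (24025 + 780) / 205 = 121
R = √121 = 11  ⇒  r_B = 11 − 4 = 7

rB=7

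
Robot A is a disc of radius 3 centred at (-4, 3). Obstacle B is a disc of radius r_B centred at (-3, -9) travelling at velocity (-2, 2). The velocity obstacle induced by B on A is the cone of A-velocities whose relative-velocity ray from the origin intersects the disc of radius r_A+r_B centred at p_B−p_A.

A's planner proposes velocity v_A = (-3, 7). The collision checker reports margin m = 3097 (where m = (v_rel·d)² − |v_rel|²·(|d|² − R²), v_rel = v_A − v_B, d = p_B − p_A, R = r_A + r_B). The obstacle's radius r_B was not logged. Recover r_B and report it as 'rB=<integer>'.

m = 3097
d = (1, -12);  v_rel = (-1, 5),  |v_rel|² = 26
v_rel×d = (-1)·(-12) − (5)·(1) = 7
since m = R²·26 − 7²:  R² = (49 + 3097) / 26 = 121
R = √121 = 11  ⇒  r_B = 11 − 3 = 8

rB=8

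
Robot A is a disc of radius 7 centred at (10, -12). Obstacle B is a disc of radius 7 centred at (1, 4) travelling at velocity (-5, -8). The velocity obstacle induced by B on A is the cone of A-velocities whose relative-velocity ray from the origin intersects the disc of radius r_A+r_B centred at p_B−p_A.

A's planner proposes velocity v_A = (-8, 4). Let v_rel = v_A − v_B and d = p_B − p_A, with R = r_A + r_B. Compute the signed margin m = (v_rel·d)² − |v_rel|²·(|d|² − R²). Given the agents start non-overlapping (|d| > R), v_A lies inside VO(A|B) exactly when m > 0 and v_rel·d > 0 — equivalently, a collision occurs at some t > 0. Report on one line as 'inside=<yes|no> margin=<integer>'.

d = (-9, 16),  |d|² = 337;  R = 7+7 = 14,  c = 337−14² = 141
v_rel = (-3, 12),  |v_rel|² = 153;  v_rel·d = (-3)·(-9) + (12)·(16) = 219
153·t² − 438·t + 141 = 0  ⇒  m = 219² − 153·141 = 26388
m = 26388 > 0,  v_rel·d = 219 > 0  ⇒  inside

inside=yes margin=26388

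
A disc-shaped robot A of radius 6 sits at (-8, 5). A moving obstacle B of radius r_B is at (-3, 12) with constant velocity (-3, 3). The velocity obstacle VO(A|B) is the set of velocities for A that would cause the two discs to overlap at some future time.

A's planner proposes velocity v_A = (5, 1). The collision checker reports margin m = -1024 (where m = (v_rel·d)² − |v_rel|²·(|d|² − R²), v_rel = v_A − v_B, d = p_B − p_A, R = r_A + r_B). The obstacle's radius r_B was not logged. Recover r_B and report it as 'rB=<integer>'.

m = -1024
d = (5, 7);  v_rel = (8, -2),  |v_rel|² = 68
v_rel×d = (8)·(7) − (-2)·(5) = 66
since m = R²·68 − 66²:  R² = (4356 + -1024) / 68 = 49
R = √49 = 7  ⇒  r_B = 7 − 6 = 1

rB=1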